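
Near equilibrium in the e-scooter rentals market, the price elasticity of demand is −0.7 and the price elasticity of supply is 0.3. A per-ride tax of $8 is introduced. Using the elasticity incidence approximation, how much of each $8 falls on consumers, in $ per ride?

Consumers bear ≈ $2.4 per ride.

Incidence ratio: consumers' share ≈ εs / (εs + |εd|) = 0.3 / (0.3 + 0.7) = 0.3.
So consumers bear ≈ 0.3 × $8 = $2.4; producers bear $5.6.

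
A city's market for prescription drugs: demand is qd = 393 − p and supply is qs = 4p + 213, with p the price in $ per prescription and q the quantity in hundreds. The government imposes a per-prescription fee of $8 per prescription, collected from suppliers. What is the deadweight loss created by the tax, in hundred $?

Before the tax: set 393 − p = 4p + 213 → p* = $36, q* = 357.
With the tax collected from suppliers, supply shifts: qs = 4(p − 8) + 213.
Solving gives q = 350.6 with consumers paying $42.4 and suppliers receiving $34.4 (the $8 wedge).
Quantity falls by |ΔQ| = |357 − 350.6| = 6.4.
DWL = ½ · t · |ΔQ| = ½ · 8 · 6.4 = $25.6.

Deadweight loss = $25.6 hundred.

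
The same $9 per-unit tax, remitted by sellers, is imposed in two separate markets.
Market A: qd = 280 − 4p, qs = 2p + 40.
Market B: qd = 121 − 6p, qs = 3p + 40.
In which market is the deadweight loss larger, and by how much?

Market B, by $27.

Market A: pre-tax p* = $40, q* = 120; post-tax q = 108; deadweight loss = $54.
Market B: pre-tax p* = $9, q* = 67; post-tax q = 49; deadweight loss = $81.
Difference: $54 vs $81 → market B is larger by $27.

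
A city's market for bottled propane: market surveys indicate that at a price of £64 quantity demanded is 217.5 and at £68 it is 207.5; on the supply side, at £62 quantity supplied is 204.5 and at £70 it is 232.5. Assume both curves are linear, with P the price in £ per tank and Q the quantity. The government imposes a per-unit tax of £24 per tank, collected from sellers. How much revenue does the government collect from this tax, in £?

Tax revenue = £4320.

Demand slope: (207.5 − 217.5)/(68 − 64) = -2.5, so Qd = 377.5 − 2.5P.
Supply slope: (232.5 − 204.5)/(70 − 62) = 3.5, so Qs = 3.5P − 12.5.
Before the tax: set 377.5 − 2.5P = 3.5P − 12.5 → P* = £65, Q* = 215.
With the tax collected from sellers, supply shifts: Qs = 3.5(P − 24) − 12.5.
Solving gives Q = 180 with buyers paying £79 and sellers receiving £55 (the £24 wedge).
Revenue = t · Q = 24 · 180 = £4320.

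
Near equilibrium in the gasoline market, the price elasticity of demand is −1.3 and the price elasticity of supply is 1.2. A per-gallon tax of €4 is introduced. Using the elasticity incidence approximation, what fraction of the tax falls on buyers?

Incidence ratio: buyers' share ≈ εs / (εs + |εd|) = 1.2 / (1.2 + 1.3) = 0.48.
Supply is the less elastic side, so buyers bear the smaller share.

Buyers' share ≈ 0.48.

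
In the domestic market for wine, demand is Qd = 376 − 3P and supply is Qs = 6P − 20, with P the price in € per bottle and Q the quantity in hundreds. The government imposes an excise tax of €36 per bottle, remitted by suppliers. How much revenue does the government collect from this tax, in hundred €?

Without the tax, 376 − 3P = 6P − 20 gives 9P = 396, so P* = €44 and Q* = 244.
With the tax collected from suppliers, supply shifts: Qs = 6(P − 36) − 20.
New equilibrium: consumers pay €68, suppliers receive €32, Q = 172. (Wedge: Pb − Ps = 36.)
Revenue = t · Q = 36 · 172 = €6192.

Tax revenue = €6192 hundred.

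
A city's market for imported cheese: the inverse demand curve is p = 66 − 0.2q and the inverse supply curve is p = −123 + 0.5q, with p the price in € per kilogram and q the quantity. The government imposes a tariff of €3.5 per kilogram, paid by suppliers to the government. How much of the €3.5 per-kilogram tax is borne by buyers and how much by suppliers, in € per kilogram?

Rewrite in direct form: qd = 330 − 5p and qs = 2p + 246.
Before the tax: set 330 − 5p = 2p + 246 → p* = €12, q* = 270.
With the tax collected from suppliers, supply shifts: qs = 2(p − 3.5) + 246.
New equilibrium: buyers pay €13, suppliers receive €9.5, q = 265. (Wedge: pb − ps = 3.5.)
Burden on buyers: €1; on suppliers: €2.5. (They sum to €3.5.)
The less price-elastic side of the market bears the larger share of a per-unit tax.

Buyers bear €1 per kilogram; suppliers bear €2.5 per kilogram.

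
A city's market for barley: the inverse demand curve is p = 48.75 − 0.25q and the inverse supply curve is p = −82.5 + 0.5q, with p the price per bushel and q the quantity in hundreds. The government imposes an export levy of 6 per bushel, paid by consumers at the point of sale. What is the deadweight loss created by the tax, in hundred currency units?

Rewrite in direct form: qd = 195 − 4p and qs = 2p + 165.
Before the tax: set 195 − 4p = 2p + 165 → p* = 5, q* = 175.
With the tax collected from consumers, demand (in seller-price terms) shifts: qd = 195 − 4(p + 6).
New equilibrium: consumers pay 7, sellers receive 1, q = 167. (Wedge: pb − ps = 6.)
Quantity falls by |ΔQ| = |175 − 167| = 8.
DWL = ½ · t · |ΔQ| = ½ · 6 · 8 = 24.

Deadweight loss = 24 hundred.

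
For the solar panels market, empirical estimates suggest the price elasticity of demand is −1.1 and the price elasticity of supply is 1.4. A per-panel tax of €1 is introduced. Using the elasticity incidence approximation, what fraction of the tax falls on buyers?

Buyers' share ≈ 0.56.

Incidence ratio: buyers' share ≈ εs / (εs + |εd|) = 1.4 / (1.4 + 1.1) = 0.56.
Supply is the more elastic side, so buyers bear the larger share.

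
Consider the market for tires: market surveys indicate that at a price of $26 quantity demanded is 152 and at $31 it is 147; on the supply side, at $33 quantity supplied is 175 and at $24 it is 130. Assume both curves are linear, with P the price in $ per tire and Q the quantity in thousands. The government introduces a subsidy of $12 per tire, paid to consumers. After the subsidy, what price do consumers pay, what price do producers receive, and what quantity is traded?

Consumers pay $18; producers receive $30; quantity = 160.

Demand slope: (147 − 152)/(31 − 26) = -1, so Qd = 178 − P.
Supply slope: (130 − 175)/(24 − 33) = 5, so Qs = 5P + 10.
Before the subsidy: set 178 − P = 5P + 10 → P* = $28, Q* = 150.
With a per-unit subsidy paid to consumers, each effectively pays P − 12, so demand becomes Qd = 178 − (P − 12).
New equilibrium: consumers pay $18, producers receive $30, Q = 160. (Wedge: Pb − Ps = −12.)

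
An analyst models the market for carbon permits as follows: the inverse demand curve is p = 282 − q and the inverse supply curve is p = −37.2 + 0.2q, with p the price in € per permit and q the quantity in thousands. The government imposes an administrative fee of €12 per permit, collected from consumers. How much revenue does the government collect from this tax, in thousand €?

Rewrite in direct form: qd = 282 − p and qs = 5p + 186.
Without the tax, 282 − p = 5p + 186 gives 6p = 96, so p* = €16 and q* = 266.
With the tax collected from consumers, demand (in seller-price terms) shifts: qd = 282 − (p + 12).
New equilibrium: consumers pay €26, suppliers receive €14, q = 256. (Wedge: pb − ps = 12.)
Revenue = t · Q = 12 · 256 = €3072.

Tax revenue = €3072 thousand.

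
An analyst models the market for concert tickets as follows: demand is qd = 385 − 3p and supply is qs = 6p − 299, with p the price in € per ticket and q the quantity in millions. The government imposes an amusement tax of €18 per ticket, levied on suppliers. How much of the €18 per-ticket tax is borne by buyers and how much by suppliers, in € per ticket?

Buyers bear €12 per ticket; suppliers bear €6 per ticket.

Before the tax: set 385 − 3p = 6p − 299 → p* = €76, q* = 157.
With the tax collected from suppliers, supply shifts: qs = 6(p − 18) − 299.
Solving gives q = 121 with buyers paying €88 and suppliers receiving €70 (the €18 wedge).
Burden on buyers: €12; on suppliers: €6. (They sum to €18.)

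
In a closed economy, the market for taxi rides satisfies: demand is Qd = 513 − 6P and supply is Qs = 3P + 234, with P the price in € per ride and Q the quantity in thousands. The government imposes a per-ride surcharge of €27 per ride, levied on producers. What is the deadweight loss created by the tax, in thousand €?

Without the tax, 513 − 6P = 3P + 234 gives 9P = 279, so P* = €31 and Q* = 327.
With the tax collected from producers, supply shifts: Qs = 3(P − 27) + 234.
New equilibrium: buyers pay €40, producers receive €13, Q = 273. (Wedge: Pb − Ps = 27.)
Quantity falls by |ΔQ| = |327 − 273| = 54.
DWL = ½ · t · |ΔQ| = ½ · 27 · 54 = €729.

Deadweight loss = €729 thousand.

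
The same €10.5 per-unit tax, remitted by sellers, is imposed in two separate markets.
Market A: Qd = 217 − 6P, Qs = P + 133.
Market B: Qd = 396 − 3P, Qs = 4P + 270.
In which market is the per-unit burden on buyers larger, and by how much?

Market A: pre-tax P* = €12, Q* = 145; post-tax Q = 136; per-unit burden on buyers = €1.5.
Market B: pre-tax P* = €18, Q* = 342; post-tax Q = 324; per-unit burden on buyers = €6.
Difference: €1.5 vs €6 → market B is larger by €4.5.

Market B, by €4.5.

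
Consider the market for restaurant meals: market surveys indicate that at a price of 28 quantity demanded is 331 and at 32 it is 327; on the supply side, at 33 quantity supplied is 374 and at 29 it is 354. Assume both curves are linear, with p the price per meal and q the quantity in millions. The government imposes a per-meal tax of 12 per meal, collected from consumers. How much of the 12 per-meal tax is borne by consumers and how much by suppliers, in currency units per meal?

Demand slope: (327 − 331)/(32 − 28) = -1, so qd = 359 − p.
Supply slope: (354 − 374)/(29 − 33) = 5, so qs = 5p + 209.
Before the tax: set 359 − p = 5p + 209 → p* = 25, q* = 334.
With the tax collected from consumers, demand (in seller-price terms) shifts: qd = 359 − (p + 12).
Solving gives q = 324 with consumers paying 35 and suppliers receiving 23 (the 12 wedge).
Burden on consumers: 10; on suppliers: 2. (They sum to 12.)

Consumers bear 10 per meal; suppliers bear 2 per meal.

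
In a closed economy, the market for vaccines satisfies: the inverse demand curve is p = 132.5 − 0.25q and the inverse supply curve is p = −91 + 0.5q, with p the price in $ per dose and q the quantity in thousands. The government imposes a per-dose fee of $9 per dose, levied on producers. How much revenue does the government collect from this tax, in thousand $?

Inverting to q(p) form: qd = 530 − 4p; qs = 2p + 182.
Without the tax, 530 − 4p = 2p + 182 gives 6p = 348, so p* = $58 and q* = 298.
With the tax collected from producers, supply shifts: qs = 2(p − 9) + 182.
New equilibrium: consumers pay $61, producers receive $52, q = 286. (Wedge: pb − ps = 9.)
Revenue = t · Q = 9 · 286 = $2574.

Tax revenue = $2574 thousand.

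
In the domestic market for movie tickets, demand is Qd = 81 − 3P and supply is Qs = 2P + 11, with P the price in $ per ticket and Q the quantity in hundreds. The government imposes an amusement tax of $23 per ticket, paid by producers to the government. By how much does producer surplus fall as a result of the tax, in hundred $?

Producer surplus falls by $347.76 hundred.

Without the tax, 81 − 3P = 2P + 11 gives 5P = 70, so P* = $14 and Q* = 39.
With the tax collected from producers, supply shifts: Qs = 2(P − 23) + 11.
Solving gives Q = 11.4 with buyers paying $23.2 and producers receiving $0.2 (the $23 wedge).
ΔPS is the trapezoid between Q = 11.4 and Q = 39 of height $13.8: ½ · (39 + 11.4) · 13.8 = $347.76.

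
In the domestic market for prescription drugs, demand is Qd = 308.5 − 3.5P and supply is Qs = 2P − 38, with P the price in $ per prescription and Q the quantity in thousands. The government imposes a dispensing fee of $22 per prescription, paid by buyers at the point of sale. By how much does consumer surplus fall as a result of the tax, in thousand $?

Without the tax, 308.5 − 3.5P = 2P − 38 gives 5.5P = 346.5, so P* = $63 and Q* = 88.
With the tax collected from buyers, demand (in seller-price terms) shifts: Qd = 308.5 − 3.5(P + 22).
Solving gives Q = 60 with buyers paying $71 and producers receiving $49 (the $22 wedge).
ΔCS is the trapezoid between Q = 60 and Q = 88 of height $8: ½ · (88 + 60) · 8 = $592.

Consumer surplus falls by $592 thousand.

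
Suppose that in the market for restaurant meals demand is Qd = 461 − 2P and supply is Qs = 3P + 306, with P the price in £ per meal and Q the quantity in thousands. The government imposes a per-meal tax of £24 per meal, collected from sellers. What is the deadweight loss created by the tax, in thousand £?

Deadweight loss = £345.6 thousand.

Without the tax, 461 − 2P = 3P + 306 gives 5P = 155, so P* = £31 and Q* = 399.
With the tax collected from sellers, supply shifts: Qs = 3(P − 24) + 306.
New equilibrium: consumers pay £45.4, sellers receive £21.4, Q = 370.2. (Wedge: Pb − Ps = 24.)
Quantity falls by |ΔQ| = |399 − 370.2| = 28.8.
DWL = ½ · t · |ΔQ| = ½ · 24 · 28.8 = £345.6.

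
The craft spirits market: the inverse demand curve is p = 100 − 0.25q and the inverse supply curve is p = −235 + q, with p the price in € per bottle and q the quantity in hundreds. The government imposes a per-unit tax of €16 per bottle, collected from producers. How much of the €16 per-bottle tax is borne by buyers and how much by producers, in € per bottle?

Buyers bear €3.2 per bottle; producers bear €12.8 per bottle.

Rewrite in direct form: qd = 400 − 4p and qs = p + 235.
Before the tax: set 400 − 4p = p + 235 → p* = €33, q* = 268.
With the tax collected from producers, supply shifts: qs = (p − 16) + 235.
Solving gives q = 255.2 with buyers paying €36.2 and producers receiving €20.2 (the €16 wedge).
Burden on buyers: €3.2; on producers: €12.8. (They sum to €16.)
The less price-elastic side of the market bears the larger share of a per-unit tax.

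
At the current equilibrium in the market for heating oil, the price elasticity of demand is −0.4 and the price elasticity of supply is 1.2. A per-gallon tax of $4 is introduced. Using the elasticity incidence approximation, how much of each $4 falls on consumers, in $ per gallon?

Incidence ratio: consumers' share ≈ εs / (εs + |εd|) = 1.2 / (1.2 + 0.4) = 0.75.
So consumers bear ≈ 0.75 × $4 = $3; producers bear $1.

Consumers bear ≈ $3 per gallon.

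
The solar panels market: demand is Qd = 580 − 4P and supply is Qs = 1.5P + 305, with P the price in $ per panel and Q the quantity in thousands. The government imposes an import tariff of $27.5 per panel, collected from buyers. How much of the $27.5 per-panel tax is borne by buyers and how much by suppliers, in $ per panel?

Without the tax, 580 − 4P = 1.5P + 305 gives 5.5P = 275, so P* = $50 and Q* = 380.
With the tax collected from buyers, demand (in seller-price terms) shifts: Qd = 580 − 4(P + 27.5).
New equilibrium: buyers pay $57.5, suppliers receive $30, Q = 350. (Wedge: Pb − Ps = 27.5.)
Burden on buyers: $7.5; on suppliers: $20. (They sum to $27.5.)

Buyers bear $7.5 per panel; suppliers bear $20 per panel.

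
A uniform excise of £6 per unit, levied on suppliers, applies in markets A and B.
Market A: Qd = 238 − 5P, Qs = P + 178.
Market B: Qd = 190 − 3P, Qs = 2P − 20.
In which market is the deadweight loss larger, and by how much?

Market A: pre-tax P* = £10, Q* = 188; post-tax Q = 183; deadweight loss = £15.
Market B: pre-tax P* = £42, Q* = 64; post-tax Q = 56.8; deadweight loss = £21.6.
Difference: £15 vs £21.6 → market B is larger by £6.6.

Market B, by £6.6.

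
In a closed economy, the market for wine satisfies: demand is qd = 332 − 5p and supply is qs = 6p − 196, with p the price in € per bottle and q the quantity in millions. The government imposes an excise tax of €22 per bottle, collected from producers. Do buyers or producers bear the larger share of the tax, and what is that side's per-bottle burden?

Buyers bear the larger share: €12 per bottle.

Without the tax, 332 − 5p = 6p − 196 gives 11p = 528, so p* = €48 and q* = 92.
With the tax collected from producers, supply shifts: qs = 6(p − 22) − 196.
Solving gives q = 32 with buyers paying €60 and producers receiving €38 (the €22 wedge).
Per-bottle burden: buyers €12, producers €10.
Buyers take the larger share because demand is less price-elastic here (demand slope 5 vs supply slope 6).
The less price-elastic side of the market bears the larger share of a per-unit tax.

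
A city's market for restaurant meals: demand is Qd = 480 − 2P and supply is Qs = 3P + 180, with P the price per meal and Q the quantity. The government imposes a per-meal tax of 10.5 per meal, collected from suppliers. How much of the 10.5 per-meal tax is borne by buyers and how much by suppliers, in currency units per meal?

Before the tax: set 480 − 2P = 3P + 180 → P* = 60, Q* = 360.
With the tax collected from suppliers, supply shifts: Qs = 3(P − 10.5) + 180.
Solving gives Q = 347.4 with buyers paying 66.3 and suppliers receiving 55.8 (the 10.5 wedge).
Burden on buyers: 6.3; on suppliers: 4.2. (They sum to 10.5.)
The less price-elastic side of the market bears the larger share of a per-unit tax.

Buyers bear 6.3 per meal; suppliers bear 4.2 per meal.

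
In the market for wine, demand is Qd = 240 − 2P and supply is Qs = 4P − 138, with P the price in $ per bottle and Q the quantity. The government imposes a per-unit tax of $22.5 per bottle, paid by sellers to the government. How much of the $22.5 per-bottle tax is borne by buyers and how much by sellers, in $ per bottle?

Before the tax: set 240 − 2P = 4P − 138 → P* = $63, Q* = 114.
With the tax collected from sellers, supply shifts: Qs = 4(P − 22.5) − 138.
Solving gives Q = 84 with buyers paying $78 and sellers receiving $55.5 (the $22.5 wedge).
Burden on buyers: $15; on sellers: $7.5. (They sum to $22.5.)
The less price-elastic side of the market bears the larger share of a per-unit tax.

Buyers bear $15 per bottle; sellers bear $7.5 per bottle.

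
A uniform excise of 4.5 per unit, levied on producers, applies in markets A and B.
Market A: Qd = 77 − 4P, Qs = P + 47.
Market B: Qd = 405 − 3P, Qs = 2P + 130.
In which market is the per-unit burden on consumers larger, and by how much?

Market A: pre-tax P* = 6, Q* = 53; post-tax Q = 49.4; per-unit burden on consumers = 0.9.
Market B: pre-tax P* = 55, Q* = 240; post-tax Q = 234.6; per-unit burden on consumers = 1.8.
Difference: 0.9 vs 1.8 → market B is larger by 0.9.

Market B, by 0.9.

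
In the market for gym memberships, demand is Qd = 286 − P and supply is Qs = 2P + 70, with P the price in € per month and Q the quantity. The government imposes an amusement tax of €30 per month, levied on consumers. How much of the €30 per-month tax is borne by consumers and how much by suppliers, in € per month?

Consumers bear €20 per month; suppliers bear €10 per month.

Before the tax: set 286 − P = 2P + 70 → P* = €72, Q* = 214.
With the tax collected from consumers, demand (in seller-price terms) shifts: Qd = 286 − (P + 30).
New equilibrium: consumers pay €92, suppliers receive €62, Q = 194. (Wedge: Pb − Ps = 30.)
Burden on consumers: €20; on suppliers: €10. (They sum to €30.)
The less price-elastic side of the market bears the larger share of a per-unit tax.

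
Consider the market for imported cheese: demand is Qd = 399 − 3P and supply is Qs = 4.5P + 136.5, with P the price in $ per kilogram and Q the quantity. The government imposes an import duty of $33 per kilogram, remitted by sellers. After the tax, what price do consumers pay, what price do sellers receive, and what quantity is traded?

Consumers pay $54.8; sellers receive $21.8; quantity = 234.6.

Without the tax, 399 − 3P = 4.5P + 136.5 gives 7.5P = 262.5, so P* = $35 and Q* = 294.
With the tax collected from sellers, supply shifts: Qs = 4.5(P − 33) + 136.5.
Solving gives Q = 234.6 with consumers paying $54.8 and sellers receiving $21.8 (the $33 wedge).
The less price-elastic side of the market bears the larger share of a per-unit tax.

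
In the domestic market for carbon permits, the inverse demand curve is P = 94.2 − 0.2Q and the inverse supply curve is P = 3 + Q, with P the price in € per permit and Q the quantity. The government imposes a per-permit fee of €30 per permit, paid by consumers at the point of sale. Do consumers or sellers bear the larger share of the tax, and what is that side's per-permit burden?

Rewrite in direct form: Qd = 471 − 5P and Qs = P − 3.
Before the tax: set 471 − 5P = P − 3 → P* = €79, Q* = 76.
With the tax collected from consumers, demand (in seller-price terms) shifts: Qd = 471 − 5(P + 30).
New equilibrium: consumers pay €84, sellers receive €54, Q = 51. (Wedge: Pb − Ps = 30.)
Per-permit burden: consumers €5, sellers €25.
Sellers take the larger share because supply is less price-elastic here (demand slope 5 vs supply slope 1).
The less price-elastic side of the market bears the larger share of a per-unit tax.

Sellers bear the larger share: €25 per permit.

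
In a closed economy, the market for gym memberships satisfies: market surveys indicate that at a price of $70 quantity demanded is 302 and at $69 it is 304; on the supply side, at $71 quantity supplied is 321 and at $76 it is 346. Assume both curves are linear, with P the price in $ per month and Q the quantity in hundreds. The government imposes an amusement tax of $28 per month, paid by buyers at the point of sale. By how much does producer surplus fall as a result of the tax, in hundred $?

Producer surplus falls by $2288 hundred.

Demand slope: (304 − 302)/(69 − 70) = -2, so Qd = 442 − 2P.
Supply slope: (346 − 321)/(76 − 71) = 5, so Qs = 5P − 34.
Before the tax: set 442 − 2P = 5P − 34 → P* = $68, Q* = 306.
With the tax collected from buyers, demand (in seller-price terms) shifts: Qd = 442 − 2(P + 28).
New equilibrium: buyers pay $88, sellers receive $60, Q = 266. (Wedge: Pb − Ps = 28.)
ΔPS is the trapezoid between Q = 266 and Q = 306 of height $8: ½ · (306 + 266) · 8 = $2288.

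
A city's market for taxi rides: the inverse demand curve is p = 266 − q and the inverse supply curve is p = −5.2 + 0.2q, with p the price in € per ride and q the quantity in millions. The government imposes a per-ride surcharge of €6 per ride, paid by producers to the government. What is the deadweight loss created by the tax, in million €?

Rewrite in direct form: qd = 266 − p and qs = 5p + 26.
Without the tax, 266 − p = 5p + 26 gives 6p = 240, so p* = €40 and q* = 226.
With the tax collected from producers, supply shifts: qs = 5(p − 6) + 26.
New equilibrium: consumers pay €45, producers receive €39, q = 221. (Wedge: pb − ps = 6.)
Quantity falls by |ΔQ| = |226 − 221| = 5.
DWL = ½ · t · |ΔQ| = ½ · 6 · 5 = €15.

Deadweight loss = €15 million.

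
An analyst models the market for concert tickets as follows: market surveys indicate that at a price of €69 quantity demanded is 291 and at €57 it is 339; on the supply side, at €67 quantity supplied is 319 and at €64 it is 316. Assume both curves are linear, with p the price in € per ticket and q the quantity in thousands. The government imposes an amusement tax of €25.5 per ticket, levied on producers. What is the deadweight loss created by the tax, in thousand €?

Demand slope: (339 − 291)/(57 − 69) = -4, so qd = 567 − 4p.
Supply slope: (316 − 319)/(64 − 67) = 1, so qs = p + 252.
Without the tax, 567 − 4p = p + 252 gives 5p = 315, so p* = €63 and q* = 315.
With the tax collected from producers, supply shifts: qs = (p − 25.5) + 252.
Solving gives q = 294.6 with buyers paying €68.1 and producers receiving €42.6 (the €25.5 wedge).
Quantity falls by |ΔQ| = |315 − 294.6| = 20.4.
DWL = ½ · t · |ΔQ| = ½ · 25.5 · 20.4 = €260.1.

Deadweight loss = €260.1 thousand.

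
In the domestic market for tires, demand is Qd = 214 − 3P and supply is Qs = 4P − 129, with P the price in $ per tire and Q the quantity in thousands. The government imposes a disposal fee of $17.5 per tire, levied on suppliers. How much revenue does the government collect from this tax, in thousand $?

Without the tax, 214 − 3P = 4P − 129 gives 7P = 343, so P* = $49 and Q* = 67.
With the tax collected from suppliers, supply shifts: Qs = 4(P − 17.5) − 129.
New equilibrium: consumers pay $59, suppliers receive $41.5, Q = 37. (Wedge: Pb − Ps = 17.5.)
Revenue = t · Q = 17.5 · 37 = $647.5.

Tax revenue = $647.5 thousand.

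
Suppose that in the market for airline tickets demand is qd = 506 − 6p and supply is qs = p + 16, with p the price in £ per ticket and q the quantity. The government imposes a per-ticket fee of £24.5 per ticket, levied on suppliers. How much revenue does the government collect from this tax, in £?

Tax revenue = £1592.5.

Before the tax: set 506 − 6p = p + 16 → p* = £70, q* = 86.
With the tax collected from suppliers, supply shifts: qs = (p − 24.5) + 16.
New equilibrium: buyers pay £73.5, suppliers receive £49, q = 65. (Wedge: pb − ps = 24.5.)
Revenue = t · Q = 24.5 · 65 = £1592.5.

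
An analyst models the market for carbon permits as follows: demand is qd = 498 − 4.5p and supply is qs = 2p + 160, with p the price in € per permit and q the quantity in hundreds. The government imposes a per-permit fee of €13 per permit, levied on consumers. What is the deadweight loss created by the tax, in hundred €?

Before the tax: set 498 − 4.5p = 2p + 160 → p* = €52, q* = 264.
With the tax collected from consumers, demand (in seller-price terms) shifts: qd = 498 − 4.5(p + 13).
Solving gives q = 246 with consumers paying €56 and suppliers receiving €43 (the €13 wedge).
Quantity falls by |ΔQ| = |264 − 246| = 18.
DWL = ½ · t · |ΔQ| = ½ · 13 · 18 = €117.

Deadweight loss = €117 hundred.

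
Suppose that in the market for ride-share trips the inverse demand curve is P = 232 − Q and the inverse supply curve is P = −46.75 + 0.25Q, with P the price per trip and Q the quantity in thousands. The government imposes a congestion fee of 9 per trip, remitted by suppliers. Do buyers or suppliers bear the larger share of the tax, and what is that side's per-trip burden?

Buyers bear the larger share: 7.2 per trip.

Inverting to Q(P) form: Qd = 232 − P; Qs = 4P + 187.
Without the tax, 232 − P = 4P + 187 gives 5P = 45, so P* = 9 and Q* = 223.
With the tax collected from suppliers, supply shifts: Qs = 4(P − 9) + 187.
Solving gives Q = 215.8 with buyers paying 16.2 and suppliers receiving 7.2 (the 9 wedge).
Per-trip burden: buyers 7.2, suppliers 1.8.
Buyers take the larger share because demand is less price-elastic here (demand slope 1 vs supply slope 4).
The less price-elastic side of the market bears the larger share of a per-unit tax.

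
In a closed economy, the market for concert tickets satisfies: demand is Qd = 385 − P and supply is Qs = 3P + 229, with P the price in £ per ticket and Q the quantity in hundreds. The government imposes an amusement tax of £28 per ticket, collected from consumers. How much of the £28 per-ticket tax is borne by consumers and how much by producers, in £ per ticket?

Before the tax: set 385 − P = 3P + 229 → P* = £39, Q* = 346.
With the tax collected from consumers, demand (in seller-price terms) shifts: Qd = 385 − (P + 28).
New equilibrium: consumers pay £60, producers receive £32, Q = 325. (Wedge: Pb − Ps = 28.)
Burden on consumers: £21; on producers: £7. (They sum to £28.)

Consumers bear £21 per ticket; producers bear £7 per ticket.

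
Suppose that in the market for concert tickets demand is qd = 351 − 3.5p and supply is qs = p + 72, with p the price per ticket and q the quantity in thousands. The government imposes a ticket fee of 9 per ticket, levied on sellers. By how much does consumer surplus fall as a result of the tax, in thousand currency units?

Consumer surplus falls by 261 thousand.

Before the tax: set 351 − 3.5p = p + 72 → p* = 62, q* = 134.
With the tax collected from sellers, supply shifts: qs = (p − 9) + 72.
New equilibrium: consumers pay 64, sellers receive 55, q = 127. (Wedge: pb − ps = 9.)
ΔCS is the trapezoid between Q = 127 and Q = 134 of height 2: ½ · (134 + 127) · 2 = 261.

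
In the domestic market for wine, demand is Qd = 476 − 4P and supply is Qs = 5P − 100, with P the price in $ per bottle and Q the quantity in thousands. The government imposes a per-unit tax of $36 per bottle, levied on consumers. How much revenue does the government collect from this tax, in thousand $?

Without the tax, 476 − 4P = 5P − 100 gives 9P = 576, so P* = $64 and Q* = 220.
With the tax collected from consumers, demand (in seller-price terms) shifts: Qd = 476 − 4(P + 36).
Solving gives Q = 140 with consumers paying $84 and producers receiving $48 (the $36 wedge).
Revenue = t · Q = 36 · 140 = $5040.

Tax revenue = $5040 thousand.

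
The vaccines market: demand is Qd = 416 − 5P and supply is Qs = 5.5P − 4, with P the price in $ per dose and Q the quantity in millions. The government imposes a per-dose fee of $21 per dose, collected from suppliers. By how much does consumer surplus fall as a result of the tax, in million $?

Without the tax, 416 − 5P = 5.5P − 4 gives 10.5P = 420, so P* = $40 and Q* = 216.
With the tax collected from suppliers, supply shifts: Qs = 5.5(P − 21) − 4.
New equilibrium: buyers pay $51, suppliers receive $30, Q = 161. (Wedge: Pb − Ps = 21.)
ΔCS is the trapezoid between Q = 161 and Q = 216 of height $11: ½ · (216 + 161) · 11 = $2073.5.

Consumer surplus falls by $2073.5 million.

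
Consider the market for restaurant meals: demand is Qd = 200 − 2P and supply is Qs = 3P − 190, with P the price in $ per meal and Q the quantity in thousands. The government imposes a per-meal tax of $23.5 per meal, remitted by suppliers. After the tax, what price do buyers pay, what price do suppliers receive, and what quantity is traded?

Before the tax: set 200 − 2P = 3P − 190 → P* = $78, Q* = 44.
With the tax collected from suppliers, supply shifts: Qs = 3(P − 23.5) − 190.
New equilibrium: buyers pay $92.1, suppliers receive $68.6, Q = 15.8. (Wedge: Pb − Ps = 23.5.)

Buyers pay $92.1; suppliers receive $68.6; quantity = 15.8.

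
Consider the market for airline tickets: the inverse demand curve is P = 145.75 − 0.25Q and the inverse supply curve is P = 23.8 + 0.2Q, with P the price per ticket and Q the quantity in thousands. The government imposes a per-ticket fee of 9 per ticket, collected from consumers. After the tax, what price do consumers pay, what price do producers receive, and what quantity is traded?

Consumers pay 83; producers receive 74; quantity = 251.

Inverting to Q(P) form: Qd = 583 − 4P; Qs = 5P − 119.
Before the tax: set 583 − 4P = 5P − 119 → P* = 78, Q* = 271.
With the tax collected from consumers, demand (in seller-price terms) shifts: Qd = 583 − 4(P + 9).
New equilibrium: consumers pay 83, producers receive 74, Q = 251. (Wedge: Pb − Ps = 9.)
The less price-elastic side of the market bears the larger share of a per-unit tax.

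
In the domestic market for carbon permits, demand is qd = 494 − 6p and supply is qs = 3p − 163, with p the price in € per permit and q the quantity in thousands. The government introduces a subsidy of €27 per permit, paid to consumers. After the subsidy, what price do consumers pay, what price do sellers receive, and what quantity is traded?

Consumers pay €64; sellers receive €91; quantity = 110.

Before the subsidy: set 494 − 6p = 3p − 163 → p* = €73, q* = 56.
With a per-unit subsidy paid to consumers, each effectively pays p − 27, so demand becomes qd = 494 − 6(p − 27).
Solving gives q = 110 with consumers paying €64 and sellers receiving €91 (the €27 wedge).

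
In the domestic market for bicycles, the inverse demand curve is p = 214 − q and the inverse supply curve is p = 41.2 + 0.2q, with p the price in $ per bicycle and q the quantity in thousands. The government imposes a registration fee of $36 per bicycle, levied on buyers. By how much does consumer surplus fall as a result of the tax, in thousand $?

Rewrite in direct form: qd = 214 − p and qs = 5p − 206.
Before the tax: set 214 − p = 5p − 206 → p* = $70, q* = 144.
With the tax collected from buyers, demand (in seller-price terms) shifts: qd = 214 − (p + 36).
New equilibrium: buyers pay $100, producers receive $64, q = 114. (Wedge: pb − ps = 36.)
ΔCS is the trapezoid between Q = 114 and Q = 144 of height $30: ½ · (144 + 114) · 30 = $3870.

Consumer surplus falls by $3870 thousand.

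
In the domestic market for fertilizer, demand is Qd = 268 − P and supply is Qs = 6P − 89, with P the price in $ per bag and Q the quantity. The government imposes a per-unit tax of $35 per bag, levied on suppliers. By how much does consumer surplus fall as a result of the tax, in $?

Before the tax: set 268 − P = 6P − 89 → P* = $51, Q* = 217.
With the tax collected from suppliers, supply shifts: Qs = 6(P − 35) − 89.
New equilibrium: consumers pay $81, suppliers receive $46, Q = 187. (Wedge: Pb − Ps = 35.)
ΔCS is the trapezoid between Q = 187 and Q = 217 of height $30: ½ · (217 + 187) · 30 = $6060.

Consumer surplus falls by $6060.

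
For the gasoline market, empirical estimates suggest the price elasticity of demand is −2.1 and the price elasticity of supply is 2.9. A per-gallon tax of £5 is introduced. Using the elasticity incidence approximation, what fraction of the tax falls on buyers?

Buyers' share ≈ 0.58.

Incidence ratio: buyers' share ≈ εs / (εs + |εd|) = 2.9 / (2.9 + 2.1) = 0.58.
Supply is the more elastic side, so buyers bear the larger share.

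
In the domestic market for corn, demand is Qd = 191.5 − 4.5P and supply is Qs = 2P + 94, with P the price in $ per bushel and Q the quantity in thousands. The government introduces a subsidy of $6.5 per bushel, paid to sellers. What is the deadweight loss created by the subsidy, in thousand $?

Without the subsidy, 191.5 − 4.5P = 2P + 94 gives 6.5P = 97.5, so P* = $15 and Q* = 124.
With a per-unit subsidy paid to sellers, each receives P + 6.5 per unit sold, so supply becomes Qs = 2(P + 6.5) + 94.
Solving gives Q = 133 with consumers paying $13 and sellers receiving $19.5 (the $6.5 wedge).
Quantity rises by |ΔQ| = |124 − 133| = 9.
DWL = ½ · t · |ΔQ| = ½ · 6.5 · 9 = $29.25.

Deadweight loss = $29.25 thousand.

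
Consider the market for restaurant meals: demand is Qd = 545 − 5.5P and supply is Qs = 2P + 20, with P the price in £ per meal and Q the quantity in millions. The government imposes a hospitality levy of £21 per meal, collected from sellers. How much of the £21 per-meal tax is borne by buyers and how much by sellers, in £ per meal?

Before the tax: set 545 − 5.5P = 2P + 20 → P* = £70, Q* = 160.
With the tax collected from sellers, supply shifts: Qs = 2(P − 21) + 20.
Solving gives Q = 129.2 with buyers paying £75.6 and sellers receiving £54.6 (the £21 wedge).
Burden on buyers: £5.6; on sellers: £15.4. (They sum to £21.)
The less price-elastic side of the market bears the larger share of a per-unit tax.

Buyers bear £5.6 per meal; sellers bear £15.4 per meal.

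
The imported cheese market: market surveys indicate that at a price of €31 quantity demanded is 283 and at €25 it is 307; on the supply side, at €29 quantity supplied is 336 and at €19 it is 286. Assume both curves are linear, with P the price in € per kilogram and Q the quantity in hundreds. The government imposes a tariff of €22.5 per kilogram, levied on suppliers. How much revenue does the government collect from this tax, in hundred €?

Demand slope: (307 − 283)/(25 − 31) = -4, so Qd = 407 − 4P.
Supply slope: (286 − 336)/(19 − 29) = 5, so Qs = 5P + 191.
Before the tax: set 407 − 4P = 5P + 191 → P* = €24, Q* = 311.
With the tax collected from suppliers, supply shifts: Qs = 5(P − 22.5) + 191.
New equilibrium: consumers pay €36.5, suppliers receive €14, Q = 261. (Wedge: Pb − Ps = 22.5.)
Revenue = t · Q = 22.5 · 261 = €5872.5.

Tax revenue = €5872.5 hundred.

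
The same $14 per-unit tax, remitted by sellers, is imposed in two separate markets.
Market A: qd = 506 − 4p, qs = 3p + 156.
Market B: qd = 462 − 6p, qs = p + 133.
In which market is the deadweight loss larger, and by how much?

Market A: pre-tax p* = $50, q* = 306; post-tax q = 282; deadweight loss = $168.
Market B: pre-tax p* = $47, q* = 180; post-tax q = 168; deadweight loss = $84.
Difference: $168 vs $84 → market A is larger by $84.

Market A, by $84.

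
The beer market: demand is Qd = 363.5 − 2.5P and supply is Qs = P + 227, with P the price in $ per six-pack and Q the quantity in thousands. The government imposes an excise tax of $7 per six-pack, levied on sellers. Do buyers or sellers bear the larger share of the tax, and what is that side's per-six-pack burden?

Without the tax, 363.5 − 2.5P = P + 227 gives 3.5P = 136.5, so P* = $39 and Q* = 266.
With the tax collected from sellers, supply shifts: Qs = (P − 7) + 227.
Solving gives Q = 261 with buyers paying $41 and sellers receiving $34 (the $7 wedge).
Per-six-pack burden: buyers $2, sellers $5.
Sellers take the larger share because supply is less price-elastic here (demand slope 2.5 vs supply slope 1).

Sellers bear the larger share: $5 per six-pack.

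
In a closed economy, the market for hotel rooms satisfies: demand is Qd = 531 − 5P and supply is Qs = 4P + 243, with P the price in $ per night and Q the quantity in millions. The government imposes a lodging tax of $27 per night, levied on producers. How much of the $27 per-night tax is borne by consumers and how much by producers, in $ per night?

Without the tax, 531 − 5P = 4P + 243 gives 9P = 288, so P* = $32 and Q* = 371.
With the tax collected from producers, supply shifts: Qs = 4(P − 27) + 243.
New equilibrium: consumers pay $44, producers receive $17, Q = 311. (Wedge: Pb − Ps = 27.)
Burden on consumers: $12; on producers: $15. (They sum to $27.)

Consumers bear $12 per night; producers bear $15 per night.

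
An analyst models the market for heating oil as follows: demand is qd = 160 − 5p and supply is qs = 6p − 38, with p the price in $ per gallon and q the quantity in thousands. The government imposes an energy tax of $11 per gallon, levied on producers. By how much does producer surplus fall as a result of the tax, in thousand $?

Producer surplus falls by $275 thousand.

Without the tax, 160 − 5p = 6p − 38 gives 11p = 198, so p* = $18 and q* = 70.
With the tax collected from producers, supply shifts: qs = 6(p − 11) − 38.
New equilibrium: buyers pay $24, producers receive $13, q = 40. (Wedge: pb − ps = 11.)
ΔPS is the trapezoid between Q = 40 and Q = 70 of height $5: ½ · (70 + 40) · 5 = $275.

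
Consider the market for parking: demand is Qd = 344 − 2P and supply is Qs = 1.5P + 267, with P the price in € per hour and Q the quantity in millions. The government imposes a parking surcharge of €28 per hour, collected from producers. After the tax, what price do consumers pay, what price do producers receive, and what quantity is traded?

Without the tax, 344 − 2P = 1.5P + 267 gives 3.5P = 77, so P* = €22 and Q* = 300.
With the tax collected from producers, supply shifts: Qs = 1.5(P − 28) + 267.
New equilibrium: consumers pay €34, producers receive €6, Q = 276. (Wedge: Pb − Ps = 28.)

Consumers pay €34; producers receive €6; quantity = 276.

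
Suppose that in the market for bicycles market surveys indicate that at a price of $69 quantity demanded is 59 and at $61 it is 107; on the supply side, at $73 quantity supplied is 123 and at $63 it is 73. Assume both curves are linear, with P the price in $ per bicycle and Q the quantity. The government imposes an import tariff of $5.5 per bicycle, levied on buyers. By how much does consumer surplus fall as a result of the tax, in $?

Consumer surplus falls by $188.75.

Demand slope: (107 − 59)/(61 − 69) = -6, so Qd = 473 − 6P.
Supply slope: (73 − 123)/(63 − 73) = 5, so Qs = 5P − 242.
Without the tax, 473 − 6P = 5P − 242 gives 11P = 715, so P* = $65 and Q* = 83.
With the tax collected from buyers, demand (in seller-price terms) shifts: Qd = 473 − 6(P + 5.5).
New equilibrium: buyers pay $67.5, sellers receive $62, Q = 68. (Wedge: Pb − Ps = 5.5.)
ΔCS is the trapezoid between Q = 68 and Q = 83 of height $2.5: ½ · (83 + 68) · 2.5 = $188.75.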